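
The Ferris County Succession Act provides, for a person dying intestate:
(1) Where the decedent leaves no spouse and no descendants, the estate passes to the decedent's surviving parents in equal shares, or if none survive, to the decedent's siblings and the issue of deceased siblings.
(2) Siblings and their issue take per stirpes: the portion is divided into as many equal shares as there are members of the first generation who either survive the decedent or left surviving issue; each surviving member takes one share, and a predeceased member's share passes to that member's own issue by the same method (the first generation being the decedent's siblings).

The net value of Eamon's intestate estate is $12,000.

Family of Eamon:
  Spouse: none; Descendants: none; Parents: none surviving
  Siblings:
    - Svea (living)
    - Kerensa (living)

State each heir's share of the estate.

The entire $12,000 passes to the siblings and their issue.
That amount ($12,000) is divided into 2 shares of $6,000: Svea and Kerensa each take $6,000.

Svea: $6,000; Kerensa: $6,000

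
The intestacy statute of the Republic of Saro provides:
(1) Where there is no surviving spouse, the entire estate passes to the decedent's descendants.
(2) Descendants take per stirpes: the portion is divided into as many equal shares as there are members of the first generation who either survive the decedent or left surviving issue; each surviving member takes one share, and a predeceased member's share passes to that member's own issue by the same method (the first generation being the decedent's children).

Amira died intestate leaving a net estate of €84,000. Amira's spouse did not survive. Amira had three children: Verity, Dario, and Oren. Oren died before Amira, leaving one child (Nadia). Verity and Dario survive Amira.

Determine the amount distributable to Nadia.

The entire €84,000 passes to the descendants.
That amount (€84,000) is divided into 3 shares of €28,000: Verity and Dario each take €28,000; Oren's €28,000 share passes to Oren's issue.
Oren's share (€28,000) passes entirely to Nadia.

Nadia receives €28,000.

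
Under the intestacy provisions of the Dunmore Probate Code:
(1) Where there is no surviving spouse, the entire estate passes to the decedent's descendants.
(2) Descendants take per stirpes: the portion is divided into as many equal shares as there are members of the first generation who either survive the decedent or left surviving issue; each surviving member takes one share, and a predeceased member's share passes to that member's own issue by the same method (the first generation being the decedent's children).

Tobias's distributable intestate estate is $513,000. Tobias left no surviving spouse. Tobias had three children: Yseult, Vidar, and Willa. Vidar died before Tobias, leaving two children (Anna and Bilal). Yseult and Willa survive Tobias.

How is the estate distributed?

The entire $513,000 passes to the descendants.
That amount ($513,000) is divided into 3 shares of $171,000: Yseult and Willa each take $171,000; Vidar's $171,000 share passes to Vidar's issue.
Vidar's share ($171,000) is divided into 2 shares of $85,500: Anna and Bilal each take $85,500.

Yseult: $171,000; Anna: $85,500; Bilal: $85,500; Willa: $171,000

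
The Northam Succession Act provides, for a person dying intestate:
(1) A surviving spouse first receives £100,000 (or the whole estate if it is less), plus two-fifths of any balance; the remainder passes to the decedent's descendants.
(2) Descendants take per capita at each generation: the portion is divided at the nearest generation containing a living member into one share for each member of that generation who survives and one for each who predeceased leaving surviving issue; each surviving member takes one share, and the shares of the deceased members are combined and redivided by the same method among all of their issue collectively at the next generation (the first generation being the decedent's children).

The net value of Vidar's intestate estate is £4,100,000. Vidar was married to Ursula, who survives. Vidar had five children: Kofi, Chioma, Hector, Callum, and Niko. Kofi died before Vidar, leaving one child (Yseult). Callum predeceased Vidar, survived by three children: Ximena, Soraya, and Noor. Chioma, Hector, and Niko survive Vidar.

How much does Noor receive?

Ursula first takes £100,000, leaving a balance of £4,000,000. Ursula then takes two-fifths of the balance (£1,600,000), for a total of £1,700,000. The remaining £2,400,000 passes to the descendants.
The descendants' portion (£2,400,000) is divided at the children's generation into 5 shares of £480,000. Chioma, Hector, and Niko each take £480,000. The 2 shares of the deceased (Kofi and Callum) are combined into a pool of £960,000.
That pool (£960,000) is divided at the grandchildren's generation equally among Yseult, Ximena, Soraya, and Noor: £240,000 each.

Noor receives £240,000.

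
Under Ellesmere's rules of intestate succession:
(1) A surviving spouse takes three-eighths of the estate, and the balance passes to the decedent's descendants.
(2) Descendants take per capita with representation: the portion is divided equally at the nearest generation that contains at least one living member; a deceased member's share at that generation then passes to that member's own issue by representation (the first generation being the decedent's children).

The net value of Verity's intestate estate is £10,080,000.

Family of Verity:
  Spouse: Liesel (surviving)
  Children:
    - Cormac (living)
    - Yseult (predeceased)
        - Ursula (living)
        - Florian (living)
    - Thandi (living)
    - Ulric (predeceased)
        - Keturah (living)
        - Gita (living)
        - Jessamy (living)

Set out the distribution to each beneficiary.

Liesel takes three-eighths of £10,080,000 = £3,780,000. The remaining £6,300,000 passes to the descendants.
The descendants' portion (£6,300,000) is divided into 4 shares of £1,575,000: Cormac and Thandi each take £1,575,000; Yseult's £1,575,000 share passes to Yseult's issue; Ulric's £1,575,000 share passes to Ulric's issue.
Yseult's share (£1,575,000) is divided into 2 shares of £787,500: Ursula and Florian each take £787,500.
Ulric's share (£1,575,000) is divided into 3 shares of £525,000: Keturah, Gita, and Jessamy each take £525,000.

Liesel: £3,780,000; Cormac: £1,575,000; Ursula: £787,500; Florian: £787,500; Thandi: £1,575,000; Keturah: £525,000; Gita: £525,000; Jessamy: £525,000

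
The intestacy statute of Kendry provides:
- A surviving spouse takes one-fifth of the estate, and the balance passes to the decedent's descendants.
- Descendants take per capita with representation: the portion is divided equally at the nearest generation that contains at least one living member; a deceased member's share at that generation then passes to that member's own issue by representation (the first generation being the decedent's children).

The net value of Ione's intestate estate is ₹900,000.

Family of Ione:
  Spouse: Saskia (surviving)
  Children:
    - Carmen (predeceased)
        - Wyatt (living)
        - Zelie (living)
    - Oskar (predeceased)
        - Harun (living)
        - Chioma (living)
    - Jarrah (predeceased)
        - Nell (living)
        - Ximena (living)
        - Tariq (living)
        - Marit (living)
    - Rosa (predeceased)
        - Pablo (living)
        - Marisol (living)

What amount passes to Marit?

Marit receives ₹72,000.

Saskia takes one-fifth of ₹900,000 = ₹180,000. The remaining ₹720,000 passes to the descendants.
No child survives, so the initial division is made at the grandchildren's generation.
The descendants' portion (₹720,000) is divided into 10 shares of ₹72,000: Wyatt, Zelie, Harun, Chioma, Nell, Ximena, Tariq, Marit, Pablo, and Marisol each take ₹72,000.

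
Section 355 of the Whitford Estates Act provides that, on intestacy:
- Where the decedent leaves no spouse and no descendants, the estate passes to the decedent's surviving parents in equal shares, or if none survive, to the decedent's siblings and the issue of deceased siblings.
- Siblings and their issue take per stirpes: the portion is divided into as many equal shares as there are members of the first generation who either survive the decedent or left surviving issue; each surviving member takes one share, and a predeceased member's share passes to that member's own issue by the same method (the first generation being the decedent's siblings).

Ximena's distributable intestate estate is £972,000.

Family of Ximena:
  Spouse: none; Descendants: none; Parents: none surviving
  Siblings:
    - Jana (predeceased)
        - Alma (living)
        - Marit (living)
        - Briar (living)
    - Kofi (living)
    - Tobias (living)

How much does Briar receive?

Briar receives £108,000.

The entire £972,000 passes to the siblings and their issue.
That amount (£972,000) is divided into 3 shares of £324,000: Kofi and Tobias each take £324,000; Jana's £324,000 share passes to Jana's issue.
Jana's share (£324,000) is divided into 3 shares of £108,000: Alma, Marit, and Briar each take £108,000.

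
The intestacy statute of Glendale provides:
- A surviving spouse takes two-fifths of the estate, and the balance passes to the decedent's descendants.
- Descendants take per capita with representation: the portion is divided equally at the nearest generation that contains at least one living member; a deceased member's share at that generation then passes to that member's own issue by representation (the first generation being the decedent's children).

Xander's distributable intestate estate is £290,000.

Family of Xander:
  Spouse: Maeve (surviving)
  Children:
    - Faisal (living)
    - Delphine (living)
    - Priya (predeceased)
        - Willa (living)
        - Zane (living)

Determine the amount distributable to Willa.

Willa receives £29,000.

Maeve takes two-fifths of £290,000 = £116,000. The remaining £174,000 passes to the descendants.
The descendants' portion (£174,000) is divided into 3 shares of £58,000: Faisal and Delphine each take £58,000; Priya's £58,000 share passes to Priya's issue.
Priya's share (£58,000) is divided into 2 shares of £29,000: Willa and Zane each take £29,000.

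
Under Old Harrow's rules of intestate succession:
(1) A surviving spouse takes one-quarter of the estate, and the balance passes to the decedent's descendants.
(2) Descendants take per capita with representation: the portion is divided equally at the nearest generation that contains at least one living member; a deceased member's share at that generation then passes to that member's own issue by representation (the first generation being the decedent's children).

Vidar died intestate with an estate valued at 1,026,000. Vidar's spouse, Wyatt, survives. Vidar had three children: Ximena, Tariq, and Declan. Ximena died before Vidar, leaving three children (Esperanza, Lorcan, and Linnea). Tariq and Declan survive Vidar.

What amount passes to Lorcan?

Lorcan receives 85,500.

Wyatt takes one-quarter of 1,026,000 = 256,500. The remaining 769,500 passes to the descendants.
The descendants' portion (769,500) is divided into 3 shares of 256,500: Tariq and Declan each take 256,500; Ximena's 256,500 share passes to Ximena's issue.
Ximena's share (256,500) is divided into 3 shares of 85,500: Esperanza, Lorcan, and Linnea each take 85,500.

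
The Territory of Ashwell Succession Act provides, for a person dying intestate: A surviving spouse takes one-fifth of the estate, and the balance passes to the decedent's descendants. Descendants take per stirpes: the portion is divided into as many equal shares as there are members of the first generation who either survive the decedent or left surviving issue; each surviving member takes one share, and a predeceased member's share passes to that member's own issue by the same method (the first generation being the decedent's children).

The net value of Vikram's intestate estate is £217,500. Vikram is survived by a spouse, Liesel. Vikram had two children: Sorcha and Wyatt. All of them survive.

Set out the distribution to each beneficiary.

Liesel: £43,500; Sorcha: £87,000; Wyatt: £87,000

Liesel takes one-fifth of £217,500 = £43,500. The remaining £174,000 passes to the descendants.
The descendants' portion (£174,000) is divided into 2 shares of £87,000: Sorcha and Wyatt each take £87,000.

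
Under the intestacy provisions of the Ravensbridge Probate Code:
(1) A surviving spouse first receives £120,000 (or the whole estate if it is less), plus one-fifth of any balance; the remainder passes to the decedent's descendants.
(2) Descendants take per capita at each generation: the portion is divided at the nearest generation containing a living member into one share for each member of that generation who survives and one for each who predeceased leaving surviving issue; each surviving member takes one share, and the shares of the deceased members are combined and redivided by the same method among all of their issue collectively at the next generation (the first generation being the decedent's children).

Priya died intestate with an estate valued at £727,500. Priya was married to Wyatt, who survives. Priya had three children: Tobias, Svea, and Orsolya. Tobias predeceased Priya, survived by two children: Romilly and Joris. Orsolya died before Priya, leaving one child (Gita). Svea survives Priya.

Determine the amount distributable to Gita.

Gita receives £108,000.

Wyatt first takes £120,000, leaving a balance of £607,500. Wyatt then takes one-fifth of the balance (£121,500), for a total of £241,500. The remaining £486,000 passes to the descendants.
The descendants' portion (£486,000) is divided at the children's generation into 3 shares of £162,000. Svea takes £162,000. The 2 shares of the deceased (Tobias and Orsolya) are combined into a pool of £324,000.
That pool (£324,000) is divided at the grandchildren's generation equally among Romilly, Joris, and Gita: £108,000 each.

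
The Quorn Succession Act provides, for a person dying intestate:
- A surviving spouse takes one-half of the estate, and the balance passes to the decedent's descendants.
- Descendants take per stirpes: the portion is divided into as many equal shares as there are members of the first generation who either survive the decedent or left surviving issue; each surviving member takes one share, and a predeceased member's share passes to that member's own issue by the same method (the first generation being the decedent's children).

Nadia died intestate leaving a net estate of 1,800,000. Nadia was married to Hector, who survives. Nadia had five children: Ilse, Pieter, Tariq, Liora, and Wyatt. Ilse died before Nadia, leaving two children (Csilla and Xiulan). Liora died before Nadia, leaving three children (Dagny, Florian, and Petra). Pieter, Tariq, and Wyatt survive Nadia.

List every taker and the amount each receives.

Hector takes one-half of 1,800,000 = 900,000. The remaining 900,000 passes to the descendants.
The descendants' portion (900,000) is divided into 5 shares of 180,000: Pieter, Tariq, and Wyatt each take 180,000; Ilse's 180,000 share passes to Ilse's issue; Liora's 180,000 share passes to Liora's issue.
Ilse's share (180,000) is divided into 2 shares of 90,000: Csilla and Xiulan each take 90,000.
Liora's share (180,000) is divided into 3 shares of 60,000: Dagny, Florian, and Petra each take 60,000.

Hector: 900,000; Csilla: 90,000; Xiulan: 90,000; Pieter: 180,000; Tariq: 180,000; Dagny: 60,000; Florian: 60,000; Petra: 60,000; Wyatt: 180,000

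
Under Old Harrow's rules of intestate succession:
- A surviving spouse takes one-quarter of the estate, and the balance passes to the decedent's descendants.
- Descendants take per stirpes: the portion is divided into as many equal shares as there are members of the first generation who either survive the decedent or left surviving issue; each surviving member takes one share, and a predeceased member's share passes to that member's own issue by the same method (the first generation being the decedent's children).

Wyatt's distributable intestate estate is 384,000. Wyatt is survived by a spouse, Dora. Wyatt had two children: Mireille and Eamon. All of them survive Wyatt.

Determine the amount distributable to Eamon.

Eamon receives 144,000.

Dora takes one-quarter of 384,000 = 96,000. The remaining 288,000 passes to the descendants.
The descendants' portion (288,000) is divided into 2 shares of 144,000: Mireille and Eamon each take 144,000.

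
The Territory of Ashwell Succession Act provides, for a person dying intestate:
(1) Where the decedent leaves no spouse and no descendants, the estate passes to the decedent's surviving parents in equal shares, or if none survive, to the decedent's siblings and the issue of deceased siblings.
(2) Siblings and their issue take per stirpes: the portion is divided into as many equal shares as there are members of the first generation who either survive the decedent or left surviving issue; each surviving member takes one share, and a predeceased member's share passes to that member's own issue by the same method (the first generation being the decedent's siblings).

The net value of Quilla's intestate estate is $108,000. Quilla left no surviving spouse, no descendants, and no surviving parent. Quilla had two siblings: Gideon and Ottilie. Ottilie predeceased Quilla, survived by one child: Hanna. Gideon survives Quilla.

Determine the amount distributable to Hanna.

Hanna receives $54,000.

The entire $108,000 passes to the siblings and their issue.
That amount ($108,000) is divided into 2 shares of $54,000: Gideon takes $54,000; Ottilie's $54,000 share passes to Ottilie's issue.
Ottilie's share ($54,000) passes entirely to Hanna.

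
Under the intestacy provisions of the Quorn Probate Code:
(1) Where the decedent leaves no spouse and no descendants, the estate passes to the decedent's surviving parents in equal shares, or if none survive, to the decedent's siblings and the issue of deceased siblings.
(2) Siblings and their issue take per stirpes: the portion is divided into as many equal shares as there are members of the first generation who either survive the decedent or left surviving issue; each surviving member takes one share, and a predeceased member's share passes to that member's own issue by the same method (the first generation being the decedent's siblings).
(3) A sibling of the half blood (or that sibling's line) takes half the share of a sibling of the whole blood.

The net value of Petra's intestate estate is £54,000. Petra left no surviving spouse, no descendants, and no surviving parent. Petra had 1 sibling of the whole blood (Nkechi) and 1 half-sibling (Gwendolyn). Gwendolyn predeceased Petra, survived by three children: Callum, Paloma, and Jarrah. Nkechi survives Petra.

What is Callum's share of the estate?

Callum receives £6,000.

The entire £54,000 passes to the siblings and their issue.
Counting each half-blood sibling's line as half a unit, there are 3/2 units in £54,000, so one unit is £36,000. Whole-blood lines (Nkechi) take £36,000 each; half-blood lines (Gwendolyn) take £18,000 each.
Gwendolyn's share (£18,000) is divided into 3 shares of £6,000: Callum, Paloma, and Jarrah each take £6,000.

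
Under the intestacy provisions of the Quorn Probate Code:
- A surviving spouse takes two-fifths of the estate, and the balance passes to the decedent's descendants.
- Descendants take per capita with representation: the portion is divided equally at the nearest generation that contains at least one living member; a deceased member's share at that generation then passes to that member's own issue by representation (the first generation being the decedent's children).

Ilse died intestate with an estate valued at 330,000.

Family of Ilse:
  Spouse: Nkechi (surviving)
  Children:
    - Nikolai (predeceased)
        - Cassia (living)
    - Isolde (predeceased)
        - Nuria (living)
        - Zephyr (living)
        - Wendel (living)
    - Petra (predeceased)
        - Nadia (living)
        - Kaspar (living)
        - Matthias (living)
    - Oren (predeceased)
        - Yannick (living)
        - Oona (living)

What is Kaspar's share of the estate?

Nkechi takes two-fifths of 330,000 = 132,000. The remaining 198,000 passes to the descendants.
No child survives, so the initial division is made at the grandchildren's generation.
The descendants' portion (198,000) is divided into 9 shares of 22,000: Cassia, Nuria, Zephyr, Wendel, Nadia, Kaspar, Matthias, Yannick, and Oona each take 22,000.

Kaspar receives 22,000.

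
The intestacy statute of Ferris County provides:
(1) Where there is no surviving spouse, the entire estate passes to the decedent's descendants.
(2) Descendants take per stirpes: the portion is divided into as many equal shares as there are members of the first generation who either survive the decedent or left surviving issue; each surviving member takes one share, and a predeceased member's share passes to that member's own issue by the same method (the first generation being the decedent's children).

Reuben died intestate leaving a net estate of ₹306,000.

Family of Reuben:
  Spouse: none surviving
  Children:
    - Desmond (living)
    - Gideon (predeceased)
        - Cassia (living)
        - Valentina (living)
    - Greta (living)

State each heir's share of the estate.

Desmond: ₹102,000; Cassia: ₹51,000; Valentina: ₹51,000; Greta: ₹102,000

The entire ₹306,000 passes to the descendants.
That amount (₹306,000) is divided into 3 shares of ₹102,000: Desmond and Greta each take ₹102,000; Gideon's ₹102,000 share passes to Gideon's issue.
Gideon's share (₹102,000) is divided into 2 shares of ₹51,000: Cassia and Valentina each take ₹51,000.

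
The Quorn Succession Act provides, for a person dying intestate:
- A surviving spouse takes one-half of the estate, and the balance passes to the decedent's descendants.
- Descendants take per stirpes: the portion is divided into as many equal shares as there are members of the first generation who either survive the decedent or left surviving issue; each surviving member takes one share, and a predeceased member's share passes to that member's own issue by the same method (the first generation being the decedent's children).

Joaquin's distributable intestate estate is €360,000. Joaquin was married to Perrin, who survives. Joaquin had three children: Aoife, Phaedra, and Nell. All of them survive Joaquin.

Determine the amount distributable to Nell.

Nell receives €60,000.

Perrin takes one-half of €360,000 = €180,000. The remaining €180,000 passes to the descendants.
The descendants' portion (€180,000) is divided into 3 shares of €60,000: Aoife, Phaedra, and Nell each take €60,000.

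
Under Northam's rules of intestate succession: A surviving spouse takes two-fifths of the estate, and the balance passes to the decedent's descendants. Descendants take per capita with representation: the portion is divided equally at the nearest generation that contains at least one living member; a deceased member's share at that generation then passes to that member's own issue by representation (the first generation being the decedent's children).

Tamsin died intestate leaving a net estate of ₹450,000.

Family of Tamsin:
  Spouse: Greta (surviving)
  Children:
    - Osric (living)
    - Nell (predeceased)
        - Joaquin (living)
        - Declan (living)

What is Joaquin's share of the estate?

Greta takes two-fifths of ₹450,000 = ₹180,000. The remaining ₹270,000 passes to the descendants.
The descendants' portion (₹270,000) is divided into 2 shares of ₹135,000: Osric takes ₹135,000; Nell's ₹135,000 share passes to Nell's issue.
Nell's share (₹135,000) is divided into 2 shares of ₹67,500: Joaquin and Declan each take ₹67,500.

Joaquin receives ₹67,500.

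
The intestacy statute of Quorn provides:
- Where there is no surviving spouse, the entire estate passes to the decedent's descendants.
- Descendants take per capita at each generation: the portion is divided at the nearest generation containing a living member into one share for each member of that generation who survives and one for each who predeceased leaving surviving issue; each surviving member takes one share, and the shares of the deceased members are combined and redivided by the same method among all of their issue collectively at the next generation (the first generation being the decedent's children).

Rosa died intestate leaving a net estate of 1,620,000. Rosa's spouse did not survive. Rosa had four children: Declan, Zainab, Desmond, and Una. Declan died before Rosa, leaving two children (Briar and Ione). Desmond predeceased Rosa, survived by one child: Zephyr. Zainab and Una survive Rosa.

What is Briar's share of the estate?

The entire 1,620,000 passes to the descendants.
That amount (1,620,000) is divided at the children's generation into 4 shares of 405,000. Zainab and Una each take 405,000. The 2 shares of the deceased (Declan and Desmond) are combined into a pool of 810,000.
That pool (810,000) is divided at the grandchildren's generation equally among Briar, Ione, and Zephyr: 270,000 each.

Briar receives 270,000.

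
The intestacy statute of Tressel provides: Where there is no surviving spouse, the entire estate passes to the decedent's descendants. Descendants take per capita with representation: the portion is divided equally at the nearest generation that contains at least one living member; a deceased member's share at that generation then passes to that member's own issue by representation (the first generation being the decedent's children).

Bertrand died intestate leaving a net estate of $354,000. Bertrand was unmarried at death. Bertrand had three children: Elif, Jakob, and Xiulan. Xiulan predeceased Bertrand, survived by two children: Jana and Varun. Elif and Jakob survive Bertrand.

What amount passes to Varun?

Varun receives $59,000.

The entire $354,000 passes to the descendants.
That amount ($354,000) is divided into 3 shares of $118,000: Elif and Jakob each take $118,000; Xiulan's $118,000 share passes to Xiulan's issue.
Xiulan's share ($118,000) is divided into 2 shares of $59,000: Jana and Varun each take $59,000.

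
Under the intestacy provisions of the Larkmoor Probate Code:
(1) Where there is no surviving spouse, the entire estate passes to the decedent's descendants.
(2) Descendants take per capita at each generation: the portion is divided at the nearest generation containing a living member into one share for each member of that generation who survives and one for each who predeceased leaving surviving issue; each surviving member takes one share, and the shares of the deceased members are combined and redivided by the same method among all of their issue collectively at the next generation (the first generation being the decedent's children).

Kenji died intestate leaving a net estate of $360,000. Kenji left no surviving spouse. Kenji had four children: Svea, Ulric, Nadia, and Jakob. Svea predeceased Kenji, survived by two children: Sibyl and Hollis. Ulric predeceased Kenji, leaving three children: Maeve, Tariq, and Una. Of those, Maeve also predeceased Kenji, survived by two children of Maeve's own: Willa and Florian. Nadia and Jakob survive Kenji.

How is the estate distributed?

Sibyl: $36,000; Hollis: $36,000; Willa: $18,000; Florian: $18,000; Tariq: $36,000; Una: $36,000; Nadia: $90,000; Jakob: $90,000

The entire $360,000 passes to the descendants.
That amount ($360,000) is divided at the children's generation into 4 shares of $90,000. Nadia and Jakob each take $90,000. The 2 shares of the deceased (Svea and Ulric) are combined into a pool of $180,000.
That pool ($180,000) is divided at the grandchildren's generation into 5 shares of $36,000. Sibyl, Hollis, Tariq, and Una each take $36,000. The remaining share for the deceased Maeve ($36,000) is carried to the next generation.
That pool ($36,000) is divided at the great-grandchildren's generation equally among Willa and Florian: $18,000 each.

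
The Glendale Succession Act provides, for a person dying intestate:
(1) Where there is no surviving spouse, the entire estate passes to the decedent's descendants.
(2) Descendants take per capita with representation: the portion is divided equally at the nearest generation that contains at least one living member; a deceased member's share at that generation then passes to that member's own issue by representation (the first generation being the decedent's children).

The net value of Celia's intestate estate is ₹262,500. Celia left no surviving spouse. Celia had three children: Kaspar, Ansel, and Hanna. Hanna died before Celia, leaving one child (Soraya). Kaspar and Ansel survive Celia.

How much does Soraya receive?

Soraya receives ₹87,500.

The entire ₹262,500 passes to the descendants.
That amount (₹262,500) is divided into 3 shares of ₹87,500: Kaspar and Ansel each take ₹87,500; Hanna's ₹87,500 share passes to Hanna's issue.
Hanna's share (₹87,500) passes entirely to Soraya.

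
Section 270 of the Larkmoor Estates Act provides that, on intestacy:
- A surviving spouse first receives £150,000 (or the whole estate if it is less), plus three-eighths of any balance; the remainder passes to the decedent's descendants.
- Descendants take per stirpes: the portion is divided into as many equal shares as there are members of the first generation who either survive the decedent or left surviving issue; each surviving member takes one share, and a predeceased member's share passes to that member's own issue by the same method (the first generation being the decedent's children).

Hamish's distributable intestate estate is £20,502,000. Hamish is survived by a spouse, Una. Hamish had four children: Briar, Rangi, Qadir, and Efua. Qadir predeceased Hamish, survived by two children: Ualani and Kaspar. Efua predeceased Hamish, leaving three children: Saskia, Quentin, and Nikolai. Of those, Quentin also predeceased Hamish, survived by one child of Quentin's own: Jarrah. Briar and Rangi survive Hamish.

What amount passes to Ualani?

Una first takes £150,000, leaving a balance of £20,352,000. Una then takes three-eighths of the balance (£7,632,000), for a total of £7,782,000. The remaining £12,720,000 passes to the descendants.
The descendants' portion (£12,720,000) is divided into 4 shares of £3,180,000: Briar and Rangi each take £3,180,000; Qadir's £3,180,000 share passes to Qadir's issue; Efua's £3,180,000 share passes to Efua's issue.
Qadir's share (£3,180,000) is divided into 2 shares of £1,590,000: Ualani and Kaspar each take £1,590,000.
Efua's share (£3,180,000) is divided into 3 shares of £1,060,000: Saskia and Nikolai each take £1,060,000; Quentin's £1,060,000 share passes to Quentin's issue.
Quentin's share (£1,060,000) passes entirely to Jarrah.

Ualani receives £1,590,000.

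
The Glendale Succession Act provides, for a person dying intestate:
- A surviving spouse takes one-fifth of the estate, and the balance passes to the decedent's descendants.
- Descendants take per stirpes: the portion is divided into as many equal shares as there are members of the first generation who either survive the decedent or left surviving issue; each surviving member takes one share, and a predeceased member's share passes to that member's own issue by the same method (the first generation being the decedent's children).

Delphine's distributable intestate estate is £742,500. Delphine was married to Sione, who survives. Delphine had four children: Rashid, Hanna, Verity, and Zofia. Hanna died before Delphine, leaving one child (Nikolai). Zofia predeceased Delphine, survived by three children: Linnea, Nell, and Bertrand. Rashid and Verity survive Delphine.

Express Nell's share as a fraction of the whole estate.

Sione takes one-fifth of £742,500 = £148,500. The remaining £594,000 passes to the descendants.
The descendants' portion (£594,000) is divided into 4 shares of £148,500: Rashid and Verity each take £148,500; Hanna's £148,500 share passes to Hanna's issue; Zofia's £148,500 share passes to Zofia's issue.
Hanna's share (£148,500) passes entirely to Nikolai.
Zofia's share (£148,500) is divided into 3 shares of £49,500: Linnea, Nell, and Bertrand each take £49,500.

Nell receives 1/15 of the estate.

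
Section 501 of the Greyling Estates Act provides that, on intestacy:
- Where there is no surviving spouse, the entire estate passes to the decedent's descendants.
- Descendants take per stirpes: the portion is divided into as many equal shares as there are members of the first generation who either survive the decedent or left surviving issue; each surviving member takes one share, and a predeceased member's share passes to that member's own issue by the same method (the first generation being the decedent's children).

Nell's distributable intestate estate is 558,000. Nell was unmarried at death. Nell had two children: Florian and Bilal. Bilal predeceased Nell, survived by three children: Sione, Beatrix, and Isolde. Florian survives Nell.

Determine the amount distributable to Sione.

Sione receives 93,000.

The entire 558,000 passes to the descendants.
That amount (558,000) is divided into 2 shares of 279,000: Florian takes 279,000; Bilal's 279,000 share passes to Bilal's issue.
Bilal's share (279,000) is divided into 3 shares of 93,000: Sione, Beatrix, and Isolde each take 93,000.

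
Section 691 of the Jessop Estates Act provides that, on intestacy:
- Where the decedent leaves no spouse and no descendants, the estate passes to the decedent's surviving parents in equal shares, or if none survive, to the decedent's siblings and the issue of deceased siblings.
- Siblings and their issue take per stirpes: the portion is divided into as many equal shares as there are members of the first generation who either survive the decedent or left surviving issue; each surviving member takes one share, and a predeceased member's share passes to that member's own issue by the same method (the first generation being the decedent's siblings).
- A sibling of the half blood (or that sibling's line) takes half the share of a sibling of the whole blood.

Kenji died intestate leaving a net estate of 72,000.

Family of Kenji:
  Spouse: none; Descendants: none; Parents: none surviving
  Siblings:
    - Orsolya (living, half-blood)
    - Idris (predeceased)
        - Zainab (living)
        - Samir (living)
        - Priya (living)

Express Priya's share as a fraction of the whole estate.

The entire 72,000 passes to the siblings and their issue.
Counting each half-blood sibling's line as half a unit, there are 3/2 units in 72,000, so one unit is 48,000. Whole-blood lines (Idris) take 48,000 each; half-blood lines (Orsolya) take 24,000 each.
Idris's share (48,000) is divided into 3 shares of 16,000: Zainab, Samir, and Priya each take 16,000.

Priya receives 2/9 of the estate.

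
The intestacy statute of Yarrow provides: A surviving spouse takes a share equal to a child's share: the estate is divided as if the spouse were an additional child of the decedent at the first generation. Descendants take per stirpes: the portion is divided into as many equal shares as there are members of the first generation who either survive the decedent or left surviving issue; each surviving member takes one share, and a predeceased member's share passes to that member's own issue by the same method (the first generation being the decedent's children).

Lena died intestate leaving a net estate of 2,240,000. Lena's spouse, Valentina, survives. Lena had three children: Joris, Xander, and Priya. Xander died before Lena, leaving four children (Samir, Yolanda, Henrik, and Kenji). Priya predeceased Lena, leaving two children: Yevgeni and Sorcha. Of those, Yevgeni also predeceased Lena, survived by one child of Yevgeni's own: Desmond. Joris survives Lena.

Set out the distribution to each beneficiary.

The spouse counts as an additional share at the children's level, so there are 4 primary shares of 560,000. Valentina takes one such share (560,000).
The children's combined portion (1,680,000) is divided into 3 shares of 560,000: Joris takes 560,000; Xander's 560,000 share passes to Xander's issue; Priya's 560,000 share passes to Priya's issue.
Xander's share (560,000) is divided into 4 shares of 140,000: Samir, Yolanda, Henrik, and Kenji each take 140,000.
Priya's share (560,000) is divided into 2 shares of 280,000: Sorcha takes 280,000; Yevgeni's 280,000 share passes to Yevgeni's issue.
Yevgeni's share (280,000) passes entirely to Desmond.

Valentina: 560,000; Joris: 560,000; Samir: 140,000; Yolanda: 140,000; Henrik: 140,000; Kenji: 140,000; Desmond: 280,000; Sorcha: 280,000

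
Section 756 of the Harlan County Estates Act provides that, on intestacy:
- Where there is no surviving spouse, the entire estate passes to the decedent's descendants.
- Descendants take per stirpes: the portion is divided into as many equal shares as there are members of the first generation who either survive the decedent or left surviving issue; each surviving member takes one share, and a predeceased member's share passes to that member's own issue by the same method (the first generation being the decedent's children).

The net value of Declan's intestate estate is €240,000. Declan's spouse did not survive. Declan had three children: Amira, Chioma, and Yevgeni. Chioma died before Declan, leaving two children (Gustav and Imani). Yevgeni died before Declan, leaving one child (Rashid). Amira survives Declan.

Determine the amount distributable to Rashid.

The entire €240,000 passes to the descendants.
That amount (€240,000) is divided into 3 shares of €80,000: Amira takes €80,000; Chioma's €80,000 share passes to Chioma's issue; Yevgeni's €80,000 share passes to Yevgeni's issue.
Chioma's share (€80,000) is divided into 2 shares of €40,000: Gustav and Imani each take €40,000.
Yevgeni's share (€80,000) passes entirely to Rashid.

Rashid receives €80,000.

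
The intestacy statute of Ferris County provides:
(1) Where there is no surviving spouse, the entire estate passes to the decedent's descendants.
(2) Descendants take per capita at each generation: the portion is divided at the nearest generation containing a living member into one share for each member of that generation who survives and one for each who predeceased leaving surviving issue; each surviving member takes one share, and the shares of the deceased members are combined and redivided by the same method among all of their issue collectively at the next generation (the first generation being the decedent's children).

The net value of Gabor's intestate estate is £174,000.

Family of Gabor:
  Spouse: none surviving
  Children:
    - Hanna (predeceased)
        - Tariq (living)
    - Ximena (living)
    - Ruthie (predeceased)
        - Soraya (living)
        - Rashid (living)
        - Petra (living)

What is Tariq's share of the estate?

Tariq receives £29,000.

The entire £174,000 passes to the descendants.
That amount (£174,000) is divided at the children's generation into 3 shares of £58,000. Ximena takes £58,000. The 2 shares of the deceased (Hanna and Ruthie) are combined into a pool of £116,000.
That pool (£116,000) is divided at the grandchildren's generation equally among Tariq, Soraya, Rashid, and Petra: £29,000 each.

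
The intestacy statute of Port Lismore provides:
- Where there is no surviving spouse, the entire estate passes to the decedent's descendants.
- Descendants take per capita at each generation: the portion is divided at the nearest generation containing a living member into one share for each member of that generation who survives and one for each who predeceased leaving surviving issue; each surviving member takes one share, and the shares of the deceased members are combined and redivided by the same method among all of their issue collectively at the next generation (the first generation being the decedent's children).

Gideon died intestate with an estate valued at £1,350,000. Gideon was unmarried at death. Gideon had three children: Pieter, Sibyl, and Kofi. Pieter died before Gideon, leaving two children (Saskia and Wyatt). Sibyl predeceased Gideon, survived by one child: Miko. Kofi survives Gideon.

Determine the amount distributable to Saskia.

Saskia receives £300,000.

The entire £1,350,000 passes to the descendants.
That amount (£1,350,000) is divided at the children's generation into 3 shares of £450,000. Kofi takes £450,000. The 2 shares of the deceased (Pieter and Sibyl) are combined into a pool of £900,000.
That pool (£900,000) is divided at the grandchildren's generation equally among Saskia, Wyatt, and Miko: £300,000 each.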